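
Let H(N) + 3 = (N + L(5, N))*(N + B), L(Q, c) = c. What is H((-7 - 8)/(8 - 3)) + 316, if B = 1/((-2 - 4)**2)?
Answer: 1985/6 ≈ 330.83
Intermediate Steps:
B = 1/36 (B = 1/((-6)**2) = 1/36 ≈ 0.027778)
H(N) = -3 + 2*N*(1/36 + N) (H(N) = -3 + (N + N)*(N + 1/36) = -3 + (2*N)*(1/36 + N) = -3 + 2*N*(1/36 + N))
H((-7 - 8)/(8 - 3)) + 316 = (-3 + 2*((-7 - 8)/(8 - 3))**2 + ((-7 - 8)/(8 - 3))/18) + 316 = (-3 + 2*(-15/5)**2 + (-15/5)/18) + 316 = (-3 + 2*(-15*1/5)**2 + (-15*1/5)/18) + 316 = (-3 + 2*(-3)**2 + (1/18)*(-3)) + 316 = (-3 + 2*9 - 1/6) + 316 = (-3 + 18 - 1/6) + 316 = 89/6 + 316 = 1985/6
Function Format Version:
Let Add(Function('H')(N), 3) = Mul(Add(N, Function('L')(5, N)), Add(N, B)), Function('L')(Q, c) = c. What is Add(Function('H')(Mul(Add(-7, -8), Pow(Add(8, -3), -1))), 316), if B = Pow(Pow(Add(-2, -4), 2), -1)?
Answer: Rational(1985, 6) ≈ 330.83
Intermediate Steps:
B = Rational(1, 36) (B = Pow(Pow(-6, 2), -1) = Pow(36, -1) = Rational(1, 36) ≈ 0.027778)
Function('H')(N) = Add(-3, Mul(2, N, Add(Rational(1, 36), N))) (Function('H')(N) = Add(-3, Mul(Add(N, N), Add(N, Rational(1, 36)))) = Add(-3, Mul(Mul(2, N), Add(Rational(1, 36), N))) = Add(-3, Mul(2, N, Add(Rational(1, 36), N))))
Add(Function('H')(Mul(Add(-7, -8), Pow(Add(8, -3), -1))), 316) = Add(Add(-3, Mul(2, Pow(Mul(Add(-7, -8), Pow(Add(8, -3), -1)), 2)), Mul(Rational(1, 18), Mul(Add(-7, -8), Pow(Add(8, -3), -1)))), 316) = Add(Add(-3, Mul(2, Pow(Mul(-15, Pow(5, -1)), 2)), Mul(Rational(1, 18), Mul(-15, Pow(5, -1)))), 316) = Add(Add(-3, Mul(2, Pow(Mul(-15, Rational(1, 5)), 2)), Mul(Rational(1, 18), Mul(-15, Rational(1, 5)))), 316) = Add(Add(-3, Mul(2, Pow(-3, 2)), Mul(Rational(1, 18), -3)), 316) = Add(Add(-3, Mul(2, 9), Rational(-1, 6)), 316) = Add(Add(-3, 18, Rational(-1, 6)), 316) = Add(Rational(89, 6), 316) = Rational(1985, 6)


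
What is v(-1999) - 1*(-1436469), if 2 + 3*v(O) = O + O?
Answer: 4305407/3 ≈ 1.4351e+6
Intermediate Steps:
v(O) = -⅔ + 2*O/3 (v(O) = -⅔ + (O + O)/3 = -⅔ + (2*O)/3 = -⅔ + 2*O/3)
v(-1999) - 1*(-1436469) = (-⅔ + (⅔)*(-1999)) - 1*(-1436469) = (-⅔ - 3998/3) + 1436469 = -4000/3 + 1436469 = 4305407/3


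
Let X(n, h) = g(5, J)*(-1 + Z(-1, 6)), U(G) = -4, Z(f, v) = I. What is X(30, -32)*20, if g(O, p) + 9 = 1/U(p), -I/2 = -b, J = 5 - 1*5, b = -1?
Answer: 555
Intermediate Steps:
J = 0 (J = 5 - 5 = 0)
I = -2 (I = -(-2)*(-1) = -2*1 = -2)
Z(f, v) = -2
g(O, p) = -37/4 (g(O, p) = -9 + 1/(-4) = -9 - ¼ = -37/4)
X(n, h) = 111/4 (X(n, h) = -37*(-1 - 2)/4 = -37/4*(-3) = 111/4)
X(30, -32)*20 = (111/4)*20 = 555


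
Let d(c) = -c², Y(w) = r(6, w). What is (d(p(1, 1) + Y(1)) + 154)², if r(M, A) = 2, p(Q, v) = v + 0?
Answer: 21025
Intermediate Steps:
p(Q, v) = v
Y(w) = 2
(d(p(1, 1) + Y(1)) + 154)² = (-(1 + 2)² + 154)² = (-1*3² + 154)² = (-1*9 + 154)² = (-9 + 154)² = 145² = 21025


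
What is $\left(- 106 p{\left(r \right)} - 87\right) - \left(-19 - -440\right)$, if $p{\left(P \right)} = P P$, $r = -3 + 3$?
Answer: $-508$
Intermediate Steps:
$r = 0$
$p{\left(P \right)} = P^{2}$
$\left(- 106 p{\left(r \right)} - 87\right) - \left(-19 - -440\right) = \left(- 106 \cdot 0^{2} - 87\right) - \left(-19 - -440\right) = \left(\left(-106\right) 0 - 87\right) - \left(-19 + 440\right) = \left(0 - 87\right) - 421 = -87 - 421 = -508$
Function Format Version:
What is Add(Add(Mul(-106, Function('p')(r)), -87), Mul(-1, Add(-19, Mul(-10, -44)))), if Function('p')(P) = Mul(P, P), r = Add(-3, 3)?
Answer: -508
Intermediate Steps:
r = 0
Function('p')(P) = Pow(P, 2)
Add(Add(Mul(-106, Function('p')(r)), -87), Mul(-1, Add(-19, Mul(-10, -44)))) = Add(Add(Mul(-106, Pow(0, 2)), -87), Mul(-1, Add(-19, Mul(-10, -44)))) = Add(Add(Mul(-106, 0), -87), Mul(-1, Add(-19, 440))) = Add(Add(0, -87), Mul(-1, 421)) = Add(-87, -421) = -508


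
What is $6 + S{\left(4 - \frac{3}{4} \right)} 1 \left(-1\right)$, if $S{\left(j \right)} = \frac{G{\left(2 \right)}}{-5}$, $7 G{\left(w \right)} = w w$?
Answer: $\frac{214}{35} \approx 6.1143$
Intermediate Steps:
$G{\left(w \right)} = \frac{w^{2}}{7}$ ($G{\left(w \right)} = \frac{w w}{7} = \frac{w^{2}}{7}$)
$S{\left(j \right)} = - \frac{4}{35}$ ($S{\left(j \right)} = \frac{\frac{1}{7} \cdot 2^{2}}{-5} = \frac{1}{7} \cdot 4 \left(- \frac{1}{5}\right) = \frac{4}{7} \left(- \frac{1}{5}\right) = - \frac{4}{35}$)
$6 + S{\left(4 - \frac{3}{4} \right)} 1 \left(-1\right) = 6 - \frac{4 \cdot 1 \left(-1\right)}{35} = 6 - - \frac{4}{35} = 6 + \frac{4}{35} = \frac{214}{35}$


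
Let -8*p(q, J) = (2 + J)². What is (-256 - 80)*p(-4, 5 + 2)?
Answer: 3402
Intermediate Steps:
p(q, J) = -(2 + J)²/8
(-256 - 80)*p(-4, 5 + 2) = (-256 - 80)*(-(2 + (5 + 2))²/8) = -(-42)*(2 + 7)² = -(-42)*9² = -(-42)*81 = -336*(-81/8) = 3402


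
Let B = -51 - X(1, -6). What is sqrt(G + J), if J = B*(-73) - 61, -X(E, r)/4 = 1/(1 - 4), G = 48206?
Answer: 2*sqrt(116922)/3 ≈ 227.96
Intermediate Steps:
X(E, r) = 4/3 (X(E, r) = -4/(1 - 4) = -4/(-3) = -4*(-1/3) = 4/3)
B = -157/3 (B = -51 - 1*4/3 = -51 - 4/3 = -157/3 ≈ -52.333)
J = 11278/3 (J = -157/3*(-73) - 61 = 11461/3 - 61 = 11278/3 ≈ 3759.3)
sqrt(G + J) = sqrt(48206 + 11278/3) = sqrt(155896/3) = 2*sqrt(116922)/3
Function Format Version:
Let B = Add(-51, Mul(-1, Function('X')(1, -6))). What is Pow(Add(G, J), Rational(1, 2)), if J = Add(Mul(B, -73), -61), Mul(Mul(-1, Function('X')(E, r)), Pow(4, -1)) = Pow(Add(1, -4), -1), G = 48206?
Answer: Mul(Rational(2, 3), Pow(116922, Rational(1, 2))) ≈ 227.96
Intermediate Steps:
Function('X')(E, r) = Rational(4, 3) (Function('X')(E, r) = Mul(-4, Pow(Add(1, -4), -1)) = Mul(-4, Pow(-3, -1)) = Mul(-4, Rational(-1, 3)) = Rational(4, 3))
B = Rational(-157, 3) (B = Add(-51, Mul(-1, Rational(4, 3))) = Add(-51, Rational(-4, 3)) = Rational(-157, 3) ≈ -52.333)
J = Rational(11278, 3) (J = Add(Mul(Rational(-157, 3), -73), -61) = Add(Rational(11461, 3), -61) = Rational(11278, 3) ≈ 3759.3)
Pow(Add(G, J), Rational(1, 2)) = Pow(Add(48206, Rational(11278, 3)), Rational(1, 2)) = Pow(Rational(155896, 3), Rational(1, 2)) = Mul(Rational(2, 3), Pow(116922, Rational(1, 2)))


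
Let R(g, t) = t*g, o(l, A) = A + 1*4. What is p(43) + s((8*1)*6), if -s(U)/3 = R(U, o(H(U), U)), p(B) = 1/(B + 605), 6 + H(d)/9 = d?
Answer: -4852223/648 ≈ -7488.0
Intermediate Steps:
H(d) = -54 + 9*d
p(B) = 1/(605 + B)
o(l, A) = 4 + A (o(l, A) = A + 4 = 4 + A)
R(g, t) = g*t
s(U) = -3*U*(4 + U)
p(43) + s((8*1)*6) = 1/(605 + 43) - 3*(8*1)*6*(4 + (8*1)*6) = 1/648 - 3*8*6*(4 + 8*6) = 1/648 - 3*48*(4 + 48) = 1/648 - 3*48*52 = 1/648 - 7488 = -4852223/648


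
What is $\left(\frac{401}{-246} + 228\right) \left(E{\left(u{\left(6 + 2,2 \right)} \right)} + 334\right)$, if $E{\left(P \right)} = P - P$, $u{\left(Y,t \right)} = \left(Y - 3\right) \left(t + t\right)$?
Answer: $\frac{9299729}{123} \approx 75608.0$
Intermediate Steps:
$u{\left(Y,t \right)} = 2 t \left(-3 + Y\right)$ ($u{\left(Y,t \right)} = \left(-3 + Y\right) 2 t = 2 t \left(-3 + Y\right)$)
$E{\left(P \right)} = 0$
$\left(\frac{401}{-246} + 228\right) \left(E{\left(u{\left(6 + 2,2 \right)} \right)} + 334\right) = \left(\frac{401}{-246} + 228\right) \left(0 + 334\right) = \left(401 \left(- \frac{1}{246}\right) + 228\right) 334 = \left(- \frac{401}{246} + 228\right) 334 = \frac{55687}{246} \cdot 334 = \frac{9299729}{123}$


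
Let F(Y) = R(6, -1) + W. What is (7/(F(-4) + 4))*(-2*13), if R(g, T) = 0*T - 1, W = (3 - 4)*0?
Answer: -182/3 ≈ -60.667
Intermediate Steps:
W = 0 (W = -1*0 = 0)
R(g, T) = -1 (R(g, T) = 0 - 1 = -1)
F(Y) = -1 (F(Y) = -1 + 0 = -1)
(7/(F(-4) + 4))*(-2*13) = (7/(-1 + 4))*(-2*13) = (7/3)*(-26) = -182/3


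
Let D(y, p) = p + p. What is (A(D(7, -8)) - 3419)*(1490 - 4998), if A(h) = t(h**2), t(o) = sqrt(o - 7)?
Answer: 11993852 - 3508*sqrt(249) ≈ 1.1938e+7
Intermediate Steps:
t(o) = sqrt(-7 + o)
D(y, p) = 2*p
A(h) = sqrt(-7 + h**2)
(A(D(7, -8)) - 3419)*(1490 - 4998) = (sqrt(-7 + (2*(-8))**2) - 3419)*(1490 - 4998) = (sqrt(-7 + (-16)**2) - 3419)*(-3508) = (sqrt(-7 + 256) - 3419)*(-3508) = (sqrt(249) - 3419)*(-3508) = (-3419 + sqrt(249))*(-3508) = 11993852 - 3508*sqrt(249)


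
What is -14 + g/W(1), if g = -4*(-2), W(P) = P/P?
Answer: -6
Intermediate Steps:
W(P) = 1
g = 8
-14 + g/W(1) = -14 + 8/1 = -14 + 1*8 = -14 + 8 = -6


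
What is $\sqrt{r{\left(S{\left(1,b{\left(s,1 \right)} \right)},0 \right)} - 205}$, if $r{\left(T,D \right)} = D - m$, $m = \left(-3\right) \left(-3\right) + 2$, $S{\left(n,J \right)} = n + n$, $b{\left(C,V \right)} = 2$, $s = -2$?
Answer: $6 i \sqrt{6} \approx 14.697 i$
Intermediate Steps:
$S{\left(n,J \right)} = 2 n$
$m = 11$ ($m = 9 + 2 = 11$)
$r{\left(T,D \right)} = -11 + D$ ($r{\left(T,D \right)} = D - 11 = -11 + D$)
$\sqrt{r{\left(S{\left(1,b{\left(s,1 \right)} \right)},0 \right)} - 205} = \sqrt{\left(-11 + 0\right) - 205} = \sqrt{-11 - 205} = \sqrt{-216} = 6 i \sqrt{6}$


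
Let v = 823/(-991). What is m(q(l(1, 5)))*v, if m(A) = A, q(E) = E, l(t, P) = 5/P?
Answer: -823/991 ≈ -0.83047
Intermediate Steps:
v = -823/991 (v = 823*(-1/991) = -823/991 ≈ -0.83047)
m(q(l(1, 5)))*v = (5/5)*(-823/991) = (5*(⅕))*(-823/991) = 1*(-823/991) = -823/991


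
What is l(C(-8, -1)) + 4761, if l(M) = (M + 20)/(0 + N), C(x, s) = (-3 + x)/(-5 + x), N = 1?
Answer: 62164/13 ≈ 4781.8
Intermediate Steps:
C(x, s) = (-3 + x)/(-5 + x)
l(M) = 20 + M (l(M) = (M + 20)/(0 + 1) = (20 + M)/1 = (20 + M)*1 = 20 + M)
l(C(-8, -1)) + 4761 = (20 + (-3 - 8)/(-5 - 8)) + 4761 = (20 - 11/(-13)) + 4761 = (20 - 1/13*(-11)) + 4761 = (20 + 11/13) + 4761 = 271/13 + 4761 = 62164/13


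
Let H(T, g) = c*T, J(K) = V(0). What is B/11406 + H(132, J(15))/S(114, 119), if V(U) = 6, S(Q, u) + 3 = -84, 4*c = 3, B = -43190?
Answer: -814454/165387 ≈ -4.9245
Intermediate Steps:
c = 3/4 (c = (1/4)*3 = 3/4 ≈ 0.75000)
S(Q, u) = -87 (S(Q, u) = -3 - 84 = -87)
J(K) = 6
H(T, g) = 3*T/4
B/11406 + H(132, J(15))/S(114, 119) = -43190/11406 + ((3/4)*132)/(-87) = -43190*1/11406 + 99*(-1/87) = -21595/5703 - 33/29 = -814454/165387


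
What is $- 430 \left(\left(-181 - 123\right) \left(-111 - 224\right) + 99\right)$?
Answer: $-43833770$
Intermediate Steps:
$- 430 \left(\left(-181 - 123\right) \left(-111 - 224\right) + 99\right) = - 430 \left(\left(-304\right) \left(-335\right) + 99\right) = - 430 \left(101840 + 99\right) = \left(-430\right) 101939 = -43833770$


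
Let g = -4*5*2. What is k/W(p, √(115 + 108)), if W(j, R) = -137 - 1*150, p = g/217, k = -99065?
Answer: 99065/287 ≈ 345.17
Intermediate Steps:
g = -40 (g = -20*2 = -40)
p = -40/217 ≈ -0.18433
W(j, R) = -287 (W(j, R) = -137 - 150 = -287)
k/W(p, √(115 + 108)) = -99065/(-287) = -99065*(-1/287) = 99065/287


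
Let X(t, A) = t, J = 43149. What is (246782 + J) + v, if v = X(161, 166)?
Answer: 290092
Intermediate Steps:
v = 161
(246782 + J) + v = (246782 + 43149) + 161 = 289931 + 161 = 290092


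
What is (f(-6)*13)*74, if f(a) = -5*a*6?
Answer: 173160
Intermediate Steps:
f(a) = -30*a
(f(-6)*13)*74 = (-30*(-6)*13)*74 = (180*13)*74 = 2340*74 = 173160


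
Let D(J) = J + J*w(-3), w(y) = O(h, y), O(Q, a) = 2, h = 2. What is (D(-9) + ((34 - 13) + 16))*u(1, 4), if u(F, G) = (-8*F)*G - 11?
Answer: -430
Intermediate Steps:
w(y) = 2
u(F, G) = -11 - 8*F*G (u(F, G) = -8*F*G - 11 = -11 - 8*F*G)
D(J) = 3*J (D(J) = J + J*2 = J + 2*J = 3*J)
(D(-9) + ((34 - 13) + 16))*u(1, 4) = (3*(-9) + ((34 - 13) + 16))*(-11 - 8*1*4) = (-27 + (21 + 16))*(-11 - 32) = (-27 + 37)*(-43) = 10*(-43) = -430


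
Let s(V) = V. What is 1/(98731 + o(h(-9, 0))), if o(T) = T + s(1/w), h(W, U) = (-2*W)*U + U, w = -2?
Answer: 2/197461 ≈ 1.0129e-5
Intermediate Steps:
h(W, U) = U - 2*U*W (h(W, U) = -2*U*W + U = U - 2*U*W)
o(T) = -½ + T (o(T) = T + 1/(-2) = T - ½ = -½ + T)
1/(98731 + o(h(-9, 0))) = 1/(98731 + (-½ + 0*(1 - 2*(-9)))) = 1/(98731 + (-½ + 0*(1 + 18))) = 1/(98731 + (-½ + 0*19)) = 1/(98731 + (-½ + 0)) = 1/(98731 - ½) = 1/(197461/2) = 2/197461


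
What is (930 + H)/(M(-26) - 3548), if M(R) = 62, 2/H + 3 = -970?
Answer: -452444/1695939 ≈ -0.26678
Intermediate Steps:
H = -2/973 (H = 2/(-3 - 970) = 2/(-973) = 2*(-1/973) = -2/973 ≈ -0.0020555)
(930 + H)/(M(-26) - 3548) = (930 - 2/973)/(62 - 3548) = (904888/973)/(-3486) = (904888/973)*(-1/3486) = -452444/1695939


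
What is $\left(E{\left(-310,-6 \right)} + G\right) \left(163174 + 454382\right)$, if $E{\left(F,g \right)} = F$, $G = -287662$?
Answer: $-177838836432$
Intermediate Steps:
$\left(E{\left(-310,-6 \right)} + G\right) \left(163174 + 454382\right) = \left(-310 - 287662\right) \left(163174 + 454382\right) = \left(-287972\right) 617556 = -177838836432$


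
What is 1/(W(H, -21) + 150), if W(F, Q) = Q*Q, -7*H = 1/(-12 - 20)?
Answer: 1/591 ≈ 0.0016920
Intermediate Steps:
H = 1/224 (H = -1/(7*(-12 - 20)) = -1/7/(-32) = -1/7*(-1/32) = 1/224 ≈ 0.0044643)
W(F, Q) = Q**2
1/(W(H, -21) + 150) = 1/((-21)**2 + 150) = 1/(441 + 150) = 1/591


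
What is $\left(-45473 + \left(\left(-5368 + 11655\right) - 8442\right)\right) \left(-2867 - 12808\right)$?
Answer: $746568900$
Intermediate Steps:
$\left(-45473 + \left(\left(-5368 + 11655\right) - 8442\right)\right) \left(-2867 - 12808\right) = \left(-45473 + \left(6287 - 8442\right)\right) \left(-15675\right) = \left(-45473 - 2155\right) \left(-15675\right) = \left(-47628\right) \left(-15675\right) = 746568900$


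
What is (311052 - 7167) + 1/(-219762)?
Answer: 66782375369/219762 ≈ 3.0389e+5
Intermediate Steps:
(311052 - 7167) + 1/(-219762) = 303885 - 1/219762 = 66782375369/219762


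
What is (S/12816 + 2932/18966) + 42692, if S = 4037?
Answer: 1729530687901/40511376 ≈ 42693.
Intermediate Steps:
(S/12816 + 2932/18966) + 42692 = (4037/12816 + 2932/18966) + 42692 = (4037*(1/12816) + 2932*(1/18966)) + 42692 = (4037/12816 + 1466/9483) + 42692 = 19023709/40511376 + 42692 = 1729530687901/40511376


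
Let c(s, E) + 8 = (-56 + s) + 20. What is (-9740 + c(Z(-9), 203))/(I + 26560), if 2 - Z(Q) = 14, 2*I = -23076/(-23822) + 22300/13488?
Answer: -786890972064/2133611253001 ≈ -0.36881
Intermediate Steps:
I = 105309961/80327784 (I = (-23076/(-23822) + 22300/13488)/2 = (-23076*(-1/23822) + 22300*(1/13488))/2 = (11538/11911 + 5575/3372)/2 = (½)*(105309961/40163892) = 105309961/80327784 ≈ 1.3110)
Z(Q) = -12 (Z(Q) = 2 - 1*14 = 2 - 14 = -12)
c(s, E) = -44 + s (c(s, E) = -8 + ((-56 + s) + 20) = -8 + (-36 + s) = -44 + s)
(-9740 + c(Z(-9), 203))/(I + 26560) = (-9740 + (-44 - 12))/(105309961/80327784 + 26560) = (-9740 - 56)/(2133611253001/80327784) = -9796*80327784/2133611253001 = -786890972064/2133611253001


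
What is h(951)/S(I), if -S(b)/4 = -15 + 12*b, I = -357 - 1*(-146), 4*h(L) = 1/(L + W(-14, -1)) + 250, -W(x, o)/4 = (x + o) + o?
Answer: 253751/41363280 ≈ 0.0061347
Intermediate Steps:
W(x, o) = -8*o - 4*x (W(x, o) = -4*((x + o) + o) = -4*((o + x) + o) = -4*(x + 2*o) = -8*o - 4*x)
h(L) = 125/2 + 1/(4*(64 + L)) (h(L) = (1/(L + (-8*(-1) - 4*(-14))) + 250)/4 = (1/(L + (8 + 56)) + 250)/4 = (1/(L + 64) + 250)/4 = (1/(64 + L) + 250)/4 = (250 + 1/(64 + L))/4 = 125/2 + 1/(4*(64 + L)))
I = -211 (I = -357 + 146 = -211)
S(b) = 60 - 48*b (S(b) = -4*(-15 + 12*b) = 60 - 48*b)
h(951)/S(I) = ((16001 + 250*951)/(4*(64 + 951)))/(60 - 48*(-211)) = ((1/4)*(16001 + 237750)/1015)/(60 + 10128) = ((1/4)*(1/1015)*253751)/10188 = (253751/4060)*(1/10188) = 253751/41363280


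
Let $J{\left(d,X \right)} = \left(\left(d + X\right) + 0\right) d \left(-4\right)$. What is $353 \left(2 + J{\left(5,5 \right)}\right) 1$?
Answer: $-69894$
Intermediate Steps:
$J{\left(d,X \right)} = - 4 d \left(X + d\right)$ ($J{\left(d,X \right)} = \left(\left(X + d\right) + 0\right) d \left(-4\right) = \left(X + d\right) d \left(-4\right) = d \left(X + d\right) \left(-4\right) = - 4 d \left(X + d\right)$)
$353 \left(2 + J{\left(5,5 \right)}\right) 1 = 353 \left(2 - 20 \left(5 + 5\right)\right) 1 = 353 \left(2 - 20 \cdot 10\right) 1 = 353 \left(2 - 200\right) 1 = 353 \left(\left(-198\right) 1\right) = 353 \left(-198\right) = -69894$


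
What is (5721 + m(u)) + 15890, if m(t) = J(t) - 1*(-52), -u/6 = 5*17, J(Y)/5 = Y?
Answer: 19113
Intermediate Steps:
J(Y) = 5*Y
u = -510 (u = -30*17 = -6*85 = -510)
m(t) = 52 + 5*t (m(t) = 5*t - 1*(-52) = 5*t + 52 = 52 + 5*t)
(5721 + m(u)) + 15890 = (5721 + (52 + 5*(-510))) + 15890 = (5721 + (52 - 2550)) + 15890 = (5721 - 2498) + 15890 = 3223 + 15890 = 19113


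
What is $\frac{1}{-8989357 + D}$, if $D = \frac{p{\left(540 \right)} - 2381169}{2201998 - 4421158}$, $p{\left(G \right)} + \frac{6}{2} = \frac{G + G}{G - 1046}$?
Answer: $- \frac{23393645}{210293801334721} \approx -1.1124 \cdot 10^{-7}$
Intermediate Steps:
$p{\left(G \right)} = -3 + \frac{2 G}{-1046 + G}$ ($p{\left(G \right)} = -3 + \frac{G + G}{G - 1046} = -3 + \frac{2 G}{-1046 + G}$)
$D = \frac{25101544}{23393645}$ ($D = \frac{\frac{3138 - 540}{-1046 + 540} - 2381169}{2201998 - 4421158} = \frac{\frac{3138 - 540}{-506} - 2381169}{-2219160} = \left(\left(- \frac{1}{506}\right) 2598 - 2381169\right) \left(- \frac{1}{2219160}\right) = \left(- \frac{1299}{253} - 2381169\right) \left(- \frac{1}{2219160}\right) = \left(- \frac{602437056}{253}\right) \left(- \frac{1}{2219160}\right) = \frac{25101544}{23393645} \approx 1.073$)
$\frac{1}{-8989357 + D} = \frac{1}{-8989357 + \frac{25101544}{23393645}} = \frac{1}{- \frac{210293801334721}{23393645}} = - \frac{23393645}{210293801334721}$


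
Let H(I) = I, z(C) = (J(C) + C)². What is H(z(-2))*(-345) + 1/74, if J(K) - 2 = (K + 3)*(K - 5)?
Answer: -1250969/74 ≈ -16905.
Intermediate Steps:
J(K) = 2 + (-5 + K)*(3 + K) (J(K) = 2 + (K + 3)*(K - 5) = 2 + (3 + K)*(-5 + K) = 2 + (-5 + K)*(3 + K))
z(C) = (-13 + C² - C)² (z(C) = ((-13 + C² - 2*C) + C)² = (-13 + C² - C)²)
H(z(-2))*(-345) + 1/74 = (13 - 2 - 1*(-2)²)²*(-345) + 1/74 = (13 - 2 - 1*4)²*(-345) + 1/74 = (13 - 2 - 4)²*(-345) + 1/74 = 7²*(-345) + 1/74 = 49*(-345) + 1/74 = -16905 + 1/74 = -1250969/74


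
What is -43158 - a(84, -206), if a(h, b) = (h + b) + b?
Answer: -42830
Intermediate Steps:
a(h, b) = h + 2*b (a(h, b) = (b + h) + b = h + 2*b)
-43158 - a(84, -206) = -43158 - (84 + 2*(-206)) = -43158 - (84 - 412) = -43158 - 1*(-328) = -43158 + 328 = -42830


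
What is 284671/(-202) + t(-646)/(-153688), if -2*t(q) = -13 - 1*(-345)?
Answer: -10937620779/7761244 ≈ -1409.3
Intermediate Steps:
t(q) = -166 (t(q) = -(-13 - 1*(-345))/2 = -(-13 + 345)/2 = -1/2*332 = -166)
284671/(-202) + t(-646)/(-153688) = 284671/(-202) - 166/(-153688) = 284671*(-1/202) - 166*(-1/153688) = -284671/202 + 83/76844 = -10937620779/7761244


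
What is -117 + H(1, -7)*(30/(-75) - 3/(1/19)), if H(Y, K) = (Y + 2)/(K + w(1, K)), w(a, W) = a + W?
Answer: -6744/65 ≈ -103.75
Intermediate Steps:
w(a, W) = W + a
H(Y, K) = (2 + Y)/(1 + 2*K) (H(Y, K) = (Y + 2)/(K + (K + 1)) = (2 + Y)/(K + (1 + K)) = (2 + Y)/(1 + 2*K))
-117 + H(1, -7)*(30/(-75) - 3/(1/19)) = -117 + ((2 + 1)/(1 + 2*(-7)))*(30/(-75) - 3/(1/19)) = -117 + (3/(1 - 14))*(30*(-1/75) - 3/1/19) = -117 + (3/(-13))*(-⅖ - 3*19) = -117 + (-1/13*3)*(-⅖ - 57) = -117 - 3/13*(-287/5) = -117 + 861/65 = -6744/65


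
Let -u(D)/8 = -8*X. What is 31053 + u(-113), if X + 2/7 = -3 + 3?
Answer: 217243/7 ≈ 31035.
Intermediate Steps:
X = -2/7 (X = -2/7 + (-3 + 3) = -2/7 + 0 = -2/7 ≈ -0.28571)
u(D) = -128/7 (u(D) = -(-64)*(-2)/7 = -8*16/7 = -128/7)
31053 + u(-113) = 31053 - 128/7 = 217243/7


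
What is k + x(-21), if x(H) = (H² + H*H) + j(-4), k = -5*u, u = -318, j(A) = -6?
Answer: 2466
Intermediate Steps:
k = 1590 (k = -5*(-318) = 1590)
x(H) = -6 + 2*H² (x(H) = (H² + H*H) - 6 = (H² + H²) - 6 = 2*H² - 6 = -6 + 2*H²)
k + x(-21) = 1590 + (-6 + 2*(-21)²) = 1590 + (-6 + 2*441) = 1590 + (-6 + 882) = 1590 + 876 = 2466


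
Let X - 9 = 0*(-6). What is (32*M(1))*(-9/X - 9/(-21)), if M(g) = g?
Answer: -128/7 ≈ -18.286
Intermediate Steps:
X = 9 (X = 9 + 0*(-6) = 9 + 0 = 9)
(32*M(1))*(-9/X - 9/(-21)) = (32*1)*(-9/9 - 9/(-21)) = 32*(-9*⅑ - 9*(-1/21)) = 32*(-1 + 3/7) = 32*(-4/7) = -128/7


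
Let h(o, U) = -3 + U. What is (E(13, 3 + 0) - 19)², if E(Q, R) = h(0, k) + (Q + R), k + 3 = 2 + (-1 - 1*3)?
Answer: 121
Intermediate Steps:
k = -5 (k = -3 + (2 + (-1 - 1*3)) = -3 + (2 + (-1 - 3)) = -3 + (2 - 4) = -3 - 2 = -5)
E(Q, R) = -8 + Q + R (E(Q, R) = (-3 - 5) + (Q + R) = -8 + (Q + R) = -8 + Q + R)
(E(13, 3 + 0) - 19)² = ((-8 + 13 + (3 + 0)) - 19)² = ((-8 + 13 + 3) - 19)² = (8 - 19)² = (-11)² = 121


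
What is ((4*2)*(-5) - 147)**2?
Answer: 34969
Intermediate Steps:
((4*2)*(-5) - 147)**2 = (8*(-5) - 147)**2 = (-40 - 147)**2 = (-187)**2 = 34969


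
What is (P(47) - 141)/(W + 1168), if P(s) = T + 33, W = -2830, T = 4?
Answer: 52/831 ≈ 0.062575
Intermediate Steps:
P(s) = 37 (P(s) = 4 + 33 = 37)
(P(47) - 141)/(W + 1168) = (37 - 141)/(-2830 + 1168) = -104/(-1662) = -104*(-1/1662) = 52/831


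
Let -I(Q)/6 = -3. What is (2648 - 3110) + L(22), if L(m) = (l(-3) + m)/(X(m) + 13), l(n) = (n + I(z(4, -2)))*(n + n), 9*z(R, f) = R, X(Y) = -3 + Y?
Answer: -3713/8 ≈ -464.13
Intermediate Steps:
z(R, f) = R/9
I(Q) = 18 (I(Q) = -6*(-3) = 18)
l(n) = 2*n*(18 + n) (l(n) = (n + 18)*(n + n) = (18 + n)*(2*n) = 2*n*(18 + n))
L(m) = (-90 + m)/(10 + m) (L(m) = (2*(-3)*(18 - 3) + m)/((-3 + m) + 13) = (2*(-3)*15 + m)/(10 + m) = (-90 + m)/(10 + m))
(2648 - 3110) + L(22) = (2648 - 3110) + (-90 + 22)/(10 + 22) = -462 - 68/32 = -462 + (1/32)*(-68) = -462 - 17/8 = -3713/8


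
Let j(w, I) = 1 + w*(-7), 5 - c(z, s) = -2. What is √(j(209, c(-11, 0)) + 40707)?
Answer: √39245 ≈ 198.10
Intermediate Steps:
c(z, s) = 7 (c(z, s) = 5 - 1*(-2) = 5 + 2 = 7)
j(w, I) = 1 - 7*w
√(j(209, c(-11, 0)) + 40707) = √((1 - 7*209) + 40707) = √((1 - 1463) + 40707) = √(-1462 + 40707) = √39245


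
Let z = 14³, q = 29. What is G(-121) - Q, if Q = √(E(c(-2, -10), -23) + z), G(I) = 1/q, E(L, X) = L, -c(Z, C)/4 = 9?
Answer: 1/29 - 2*√677 ≈ -52.004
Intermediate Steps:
c(Z, C) = -36 (c(Z, C) = -4*9 = -36)
z = 2744
G(I) = 1/29
Q = 2*√677 (Q = √(-36 + 2744) = √2708 = 2*√677 ≈ 52.038)
G(-121) - Q = 1/29 - 2*√677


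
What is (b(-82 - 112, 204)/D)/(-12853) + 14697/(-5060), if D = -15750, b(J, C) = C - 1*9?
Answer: -862371749/296904300 ≈ -2.9045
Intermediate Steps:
b(J, C) = -9 + C (b(J, C) = C - 9 = -9 + C)
(b(-82 - 112, 204)/D)/(-12853) + 14697/(-5060) = ((-9 + 204)/(-15750))/(-12853) + 14697/(-5060) = (195*(-1/15750))*(-1/12853) + 14697*(-1/5060) = -13/1050*(-1/12853) - 639/220 = 13/13495650 - 639/220 = -862371749/296904300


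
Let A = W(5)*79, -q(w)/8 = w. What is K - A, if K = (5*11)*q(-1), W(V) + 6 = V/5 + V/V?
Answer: 756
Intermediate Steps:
q(w) = -8*w
W(V) = -5 + V/5 (W(V) = -6 + (V/5 + V/V) = -6 + (V*(⅕) + 1) = -6 + (V/5 + 1) = -6 + (1 + V/5) = -5 + V/5)
K = 440 (K = (5*11)*(-8*(-1)) = 55*8 = 440)
A = -316 (A = (-5 + (⅕)*5)*79 = (-5 + 1)*79 = -4*79 = -316)
K - A = 440 - 1*(-316) = 440 + 316 = 756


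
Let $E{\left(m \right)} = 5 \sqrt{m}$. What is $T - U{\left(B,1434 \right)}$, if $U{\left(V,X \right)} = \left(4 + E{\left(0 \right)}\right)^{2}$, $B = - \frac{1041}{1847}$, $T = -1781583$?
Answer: $-1781599$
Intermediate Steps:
$B = - \frac{1041}{1847}$ ($B = \left(-1041\right) \frac{1}{1847} = - \frac{1041}{1847} \approx -0.56362$)
$U{\left(V,X \right)} = 16$ ($U{\left(V,X \right)} = \left(4 + 5 \sqrt{0}\right)^{2} = \left(4 + 5 \cdot 0\right)^{2} = \left(4 + 0\right)^{2} = 4^{2} = 16$)
$T - U{\left(B,1434 \right)} = -1781583 - 16 = -1781599$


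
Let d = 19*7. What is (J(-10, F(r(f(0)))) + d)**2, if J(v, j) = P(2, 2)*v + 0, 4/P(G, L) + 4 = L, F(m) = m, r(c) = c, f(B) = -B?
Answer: 23409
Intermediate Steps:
d = 133
P(G, L) = 4/(-4 + L)
J(v, j) = -2*v (J(v, j) = (4/(-4 + 2))*v + 0 = (4/(-2))*v + 0 = (4*(-1/2))*v + 0 = -2*v + 0 = -2*v)
(J(-10, F(r(f(0)))) + d)**2 = (-2*(-10) + 133)**2 = (20 + 133)**2 = 153**2 = 23409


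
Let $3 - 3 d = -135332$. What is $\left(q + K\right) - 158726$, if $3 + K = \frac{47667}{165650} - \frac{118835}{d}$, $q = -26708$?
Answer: $- \frac{831444856974311}{4483648550} \approx -1.8544 \cdot 10^{5}$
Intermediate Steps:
$d = \frac{135335}{3}$ ($d = 1 - - \frac{135332}{3} = 1 + \frac{135332}{3} = \frac{135335}{3} \approx 45112.0$)
$K = - \frac{23971753611}{4483648550}$ ($K = -3 + \left(\frac{47667}{165650} - \frac{118835}{\frac{135335}{3}}\right) = -3 + \left(47667 \cdot \frac{1}{165650} - \frac{71301}{27067}\right) = -3 + \left(\frac{47667}{165650} - \frac{71301}{27067}\right) = -3 - \frac{10520807961}{4483648550} = - \frac{23971753611}{4483648550} \approx -5.3465$)
$\left(q + K\right) - 158726 = \left(-26708 - \frac{23971753611}{4483648550}\right) - 158726 = - \frac{119773257227011}{4483648550} - 158726 = - \frac{831444856974311}{4483648550}$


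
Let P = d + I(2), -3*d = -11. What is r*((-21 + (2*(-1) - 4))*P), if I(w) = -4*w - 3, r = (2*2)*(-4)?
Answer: -3168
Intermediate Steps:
d = 11/3 (d = -1/3*(-11) = 11/3 ≈ 3.6667)
r = -16 (r = 4*(-4) = -16)
I(w) = -3 - 4*w
P = -22/3 (P = 11/3 + (-3 - 4*2) = 11/3 + (-3 - 8) = 11/3 - 11 = -22/3 ≈ -7.3333)
r*((-21 + (2*(-1) - 4))*P) = -16*(-21 + (2*(-1) - 4))*(-22)/3 = -16*(-21 + (-2 - 4))*(-22)/3 = -16*(-21 - 6)*(-22)/3 = -(-432)*(-22)/3 = -16*198 = -3168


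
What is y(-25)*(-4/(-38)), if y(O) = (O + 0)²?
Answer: 1250/19 ≈ 65.789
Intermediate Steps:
y(O) = O²
y(-25)*(-4/(-38)) = (-25)²*(-4/(-38)) = 625*(-4*(-1/38)) = 625*(2/19) = 1250/19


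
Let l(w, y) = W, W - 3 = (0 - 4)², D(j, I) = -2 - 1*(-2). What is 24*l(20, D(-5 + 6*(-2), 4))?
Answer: 456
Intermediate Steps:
D(j, I) = 0 (D(j, I) = -2 + 2 = 0)
W = 19 (W = 3 + (0 - 4)² = 3 + (-4)² = 3 + 16 = 19)
l(w, y) = 19
24*l(20, D(-5 + 6*(-2), 4)) = 24*19 = 456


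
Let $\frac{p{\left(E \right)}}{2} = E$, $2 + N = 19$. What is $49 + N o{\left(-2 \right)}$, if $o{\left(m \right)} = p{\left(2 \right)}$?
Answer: $117$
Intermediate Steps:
$N = 17$ ($N = -2 + 19 = 17$)
$p{\left(E \right)} = 2 E$
$o{\left(m \right)} = 4$ ($o{\left(m \right)} = 2 \cdot 2 = 4$)
$49 + N o{\left(-2 \right)} = 49 + 17 \cdot 4 = 49 + 68 = 117$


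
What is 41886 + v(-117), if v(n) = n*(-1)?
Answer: 42003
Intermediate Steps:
v(n) = -n
41886 + v(-117) = 41886 - 1*(-117) = 41886 + 117 = 42003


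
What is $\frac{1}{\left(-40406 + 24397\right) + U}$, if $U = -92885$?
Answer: $- \frac{1}{108894} \approx -9.1832 \cdot 10^{-6}$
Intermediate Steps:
$\frac{1}{\left(-40406 + 24397\right) + U} = \frac{1}{\left(-40406 + 24397\right) - 92885} = \frac{1}{-16009 - 92885} = \frac{1}{-108894} = - \frac{1}{108894}$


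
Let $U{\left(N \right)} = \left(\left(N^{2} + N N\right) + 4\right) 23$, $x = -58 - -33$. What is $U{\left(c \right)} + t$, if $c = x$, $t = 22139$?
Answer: $50981$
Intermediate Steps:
$x = -25$ ($x = -58 + 33 = -25$)
$c = -25$
$U{\left(N \right)} = 92 + 46 N^{2}$ ($U{\left(N \right)} = \left(\left(N^{2} + N^{2}\right) + 4\right) 23 = \left(2 N^{2} + 4\right) 23 = \left(4 + 2 N^{2}\right) 23 = 92 + 46 N^{2}$)
$U{\left(c \right)} + t = \left(92 + 46 \left(-25\right)^{2}\right) + 22139 = \left(92 + 46 \cdot 625\right) + 22139 = \left(92 + 28750\right) + 22139 = 28842 + 22139 = 50981$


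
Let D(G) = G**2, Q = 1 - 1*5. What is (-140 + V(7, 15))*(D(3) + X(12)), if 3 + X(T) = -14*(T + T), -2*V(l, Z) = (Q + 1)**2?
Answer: 47685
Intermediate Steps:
Q = -4 (Q = 1 - 5 = -4)
V(l, Z) = -9/2 (V(l, Z) = -(-4 + 1)**2/2 = -1/2*(-3)**2 = -1/2*9 = -9/2)
X(T) = -3 - 28*T (X(T) = -3 - 14*(T + T) = -3 - 28*T)
(-140 + V(7, 15))*(D(3) + X(12)) = (-140 - 9/2)*(3**2 + (-3 - 28*12)) = -289*(9 + (-3 - 336))/2 = -289*(9 - 339)/2 = -289/2*(-330) = 47685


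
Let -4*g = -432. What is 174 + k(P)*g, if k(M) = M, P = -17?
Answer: -1662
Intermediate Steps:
g = 108 (g = -1/4*(-432) = 108)
174 + k(P)*g = 174 - 17*108 = 174 - 1836 = -1662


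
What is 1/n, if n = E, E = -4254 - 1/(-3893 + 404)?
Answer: -3489/14842205 ≈ -0.00023507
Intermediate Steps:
E = -14842205/3489 (E = -4254 - 1/(-3489) = -4254 - 1*(-1/3489) = -4254 + 1/3489 = -14842205/3489 ≈ -4254.0)
n = -14842205/3489 ≈ -4254.0
1/n = 1/(-14842205/3489) = -3489/14842205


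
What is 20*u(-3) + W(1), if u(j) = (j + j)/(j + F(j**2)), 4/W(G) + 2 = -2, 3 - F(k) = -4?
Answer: -31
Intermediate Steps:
F(k) = 7 (F(k) = 3 - 1*(-4) = 3 + 4 = 7)
W(G) = -1 (W(G) = 4/(-2 - 2) = 4/(-4) = 4*(-1/4) = -1)
u(j) = 2*j/(7 + j) (u(j) = (j + j)/(j + 7) = (2*j)/(7 + j) = 2*j/(7 + j))
20*u(-3) + W(1) = 20*(2*(-3)/(7 - 3)) - 1 = 20*(2*(-3)/4) - 1 = 20*(2*(-3)*(1/4)) - 1 = 20*(-3/2) - 1 = -30 - 1 = -31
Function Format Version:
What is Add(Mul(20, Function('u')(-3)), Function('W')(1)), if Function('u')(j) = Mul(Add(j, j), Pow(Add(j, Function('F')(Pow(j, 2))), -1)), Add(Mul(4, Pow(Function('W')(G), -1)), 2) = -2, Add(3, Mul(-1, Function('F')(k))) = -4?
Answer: -31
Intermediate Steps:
Function('F')(k) = 7 (Function('F')(k) = Add(3, Mul(-1, -4)) = Add(3, 4) = 7)
Function('W')(G) = -1 (Function('W')(G) = Mul(4, Pow(Add(-2, -2), -1)) = Mul(4, Pow(-4, -1)) = Mul(4, Rational(-1, 4)) = -1)
Function('u')(j) = Mul(2, j, Pow(Add(7, j), -1)) (Function('u')(j) = Mul(Add(j, j), Pow(Add(j, 7), -1)) = Mul(Mul(2, j), Pow(Add(7, j), -1)) = Mul(2, j, Pow(Add(7, j), -1)))
Add(Mul(20, Function('u')(-3)), Function('W')(1)) = Add(Mul(20, Mul(2, -3, Pow(Add(7, -3), -1))), -1) = Add(Mul(20, Mul(2, -3, Pow(4, -1))), -1) = Add(Mul(20, Mul(2, -3, Rational(1, 4))), -1) = Add(Mul(20, Rational(-3, 2)), -1) = Add(-30, -1) = -31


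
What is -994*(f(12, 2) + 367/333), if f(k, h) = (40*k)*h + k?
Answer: -322098742/333 ≈ -9.6726e+5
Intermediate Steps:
f(k, h) = k + 40*h*k (f(k, h) = 40*h*k + k = k + 40*h*k)
-994*(f(12, 2) + 367/333) = -994*(12*(1 + 40*2) + 367/333) = -994*(12*(1 + 80) + 367*(1/333)) = -994*(12*81 + 367/333) = -994*(972 + 367/333) = -994*324043/333 = -322098742/333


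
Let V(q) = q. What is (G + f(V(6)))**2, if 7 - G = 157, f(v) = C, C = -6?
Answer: 24336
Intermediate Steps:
f(v) = -6
G = -150 (G = 7 - 1*157 = 7 - 157 = -150)
(G + f(V(6)))**2 = (-150 - 6)**2 = (-156)**2 = 24336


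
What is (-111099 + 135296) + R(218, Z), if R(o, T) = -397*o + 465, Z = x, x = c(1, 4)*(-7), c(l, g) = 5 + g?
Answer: -61884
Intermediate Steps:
x = -63 (x = (5 + 4)*(-7) = 9*(-7) = -63)
Z = -63
R(o, T) = 465 - 397*o
(-111099 + 135296) + R(218, Z) = (-111099 + 135296) + (465 - 397*218) = 24197 + (465 - 86546) = 24197 - 86081 = -61884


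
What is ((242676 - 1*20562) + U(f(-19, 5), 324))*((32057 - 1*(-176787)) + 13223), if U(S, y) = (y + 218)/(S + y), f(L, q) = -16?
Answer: 7595985384409/154 ≈ 4.9325e+10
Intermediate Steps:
U(S, y) = (218 + y)/(S + y)
((242676 - 1*20562) + U(f(-19, 5), 324))*((32057 - 1*(-176787)) + 13223) = ((242676 - 1*20562) + (218 + 324)/(-16 + 324))*((32057 - 1*(-176787)) + 13223) = ((242676 - 20562) + 542/308)*((32057 + 176787) + 13223) = (222114 + (1/308)*542)*(208844 + 13223) = (222114 + 271/154)*222067 = (34205827/154)*222067 = 7595985384409/154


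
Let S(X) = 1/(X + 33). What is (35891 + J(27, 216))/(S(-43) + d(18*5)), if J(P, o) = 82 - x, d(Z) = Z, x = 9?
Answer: 359640/899 ≈ 400.04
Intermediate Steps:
S(X) = 1/(33 + X)
J(P, o) = 73 (J(P, o) = 82 - 1*9 = 82 - 9 = 73)
(35891 + J(27, 216))/(S(-43) + d(18*5)) = (35891 + 73)/(1/(33 - 43) + 18*5) = 35964/(1/(-10) + 90) = 35964/(-⅒ + 90) = 35964/(899/10) = 35964*(10/899) = 359640/899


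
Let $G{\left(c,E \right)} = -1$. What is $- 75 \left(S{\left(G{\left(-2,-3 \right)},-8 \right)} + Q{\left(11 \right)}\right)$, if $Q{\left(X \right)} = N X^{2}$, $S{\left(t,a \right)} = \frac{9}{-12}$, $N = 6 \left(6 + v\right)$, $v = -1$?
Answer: $- \frac{1088775}{4} \approx -2.7219 \cdot 10^{5}$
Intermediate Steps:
$N = 30$ ($N = 6 \left(6 - 1\right) = 6 \cdot 5 = 30$)
$S{\left(t,a \right)} = - \frac{3}{4}$ ($S{\left(t,a \right)} = 9 \left(- \frac{1}{12}\right) = - \frac{3}{4}$)
$Q{\left(X \right)} = 30 X^{2}$
$- 75 \left(S{\left(G{\left(-2,-3 \right)},-8 \right)} + Q{\left(11 \right)}\right) = - 75 \left(- \frac{3}{4} + 30 \cdot 11^{2}\right) = - 75 \left(- \frac{3}{4} + 30 \cdot 121\right) = - 75 \left(- \frac{3}{4} + 3630\right) = \left(-75\right) \frac{14517}{4} = - \frac{1088775}{4}$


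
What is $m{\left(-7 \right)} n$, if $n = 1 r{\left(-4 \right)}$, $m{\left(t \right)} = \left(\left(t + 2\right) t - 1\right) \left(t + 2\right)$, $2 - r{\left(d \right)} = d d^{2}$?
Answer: $-11220$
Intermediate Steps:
$r{\left(d \right)} = 2 - d^{3}$ ($r{\left(d \right)} = 2 - d d^{2} = 2 - d^{3}$)
$m{\left(t \right)} = \left(-1 + t \left(2 + t\right)\right) \left(2 + t\right)$ ($m{\left(t \right)} = \left(\left(2 + t\right) t - 1\right) \left(2 + t\right) = \left(t \left(2 + t\right) - 1\right) \left(2 + t\right) = \left(-1 + t \left(2 + t\right)\right) \left(2 + t\right)$)
$n = 66$ ($n = 1 \left(2 - \left(-4\right)^{3}\right) = 1 \left(2 - -64\right) = 1 \left(2 + 64\right) = 1 \cdot 66 = 66$)
$m{\left(-7 \right)} n = \left(-2 + \left(-7\right)^{3} + 3 \left(-7\right) + 4 \left(-7\right)^{2}\right) 66 = \left(-2 - 343 - 21 + 4 \cdot 49\right) 66 = \left(-2 - 343 - 21 + 196\right) 66 = \left(-170\right) 66 = -11220$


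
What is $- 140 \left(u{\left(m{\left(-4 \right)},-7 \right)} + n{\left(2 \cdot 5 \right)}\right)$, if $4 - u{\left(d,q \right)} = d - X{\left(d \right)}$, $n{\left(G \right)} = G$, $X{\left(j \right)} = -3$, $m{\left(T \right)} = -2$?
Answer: $-1820$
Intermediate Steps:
$u{\left(d,q \right)} = 1 - d$ ($u{\left(d,q \right)} = 4 - \left(d - -3\right) = 4 - \left(d + 3\right) = 4 - \left(3 + d\right) = 1 - d$)
$- 140 \left(u{\left(m{\left(-4 \right)},-7 \right)} + n{\left(2 \cdot 5 \right)}\right) = - 140 \left(\left(1 - -2\right) + 2 \cdot 5\right) = - 140 \left(\left(1 + 2\right) + 10\right) = - 140 \left(3 + 10\right) = \left(-140\right) 13 = -1820$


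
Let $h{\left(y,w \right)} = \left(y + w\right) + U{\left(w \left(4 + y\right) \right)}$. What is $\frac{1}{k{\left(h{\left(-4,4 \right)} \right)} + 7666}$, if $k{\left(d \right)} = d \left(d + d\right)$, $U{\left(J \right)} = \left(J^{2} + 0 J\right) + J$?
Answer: $\frac{1}{7666} \approx 0.00013045$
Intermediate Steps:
$U{\left(J \right)} = J + J^{2}$ ($U{\left(J \right)} = \left(J^{2} + 0\right) + J = J^{2} + J = J + J^{2}$)
$h{\left(y,w \right)} = w + y + w \left(1 + w \left(4 + y\right)\right) \left(4 + y\right)$ ($h{\left(y,w \right)} = \left(y + w\right) + w \left(4 + y\right) \left(1 + w \left(4 + y\right)\right) = \left(w + y\right) + w \left(1 + w \left(4 + y\right)\right) \left(4 + y\right) = w + y + w \left(1 + w \left(4 + y\right)\right) \left(4 + y\right)$)
$k{\left(d \right)} = 2 d^{2}$ ($k{\left(d \right)} = d 2 d = 2 d^{2}$)
$\frac{1}{k{\left(h{\left(-4,4 \right)} \right)} + 7666} = \frac{1}{2 \left(4 - 4 + 4 \left(1 + 4 \left(4 - 4\right)\right) \left(4 - 4\right)\right)^{2} + 7666} = \frac{1}{2 \left(4 - 4 + 4 \left(1 + 4 \cdot 0\right) 0\right)^{2} + 7666} = \frac{1}{2 \left(4 - 4 + 4 \left(1 + 0\right) 0\right)^{2} + 7666} = \frac{1}{2 \left(4 - 4 + 4 \cdot 1 \cdot 0\right)^{2} + 7666} = \frac{1}{2 \left(4 - 4 + 0\right)^{2} + 7666} = \frac{1}{2 \cdot 0^{2} + 7666} = \frac{1}{2 \cdot 0 + 7666} = \frac{1}{0 + 7666} = \frac{1}{7666}$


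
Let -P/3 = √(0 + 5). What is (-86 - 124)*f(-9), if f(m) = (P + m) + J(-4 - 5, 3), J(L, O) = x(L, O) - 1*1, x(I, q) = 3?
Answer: 1470 + 630*√5 ≈ 2878.7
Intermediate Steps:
P = -3*√5 (P = -3*√(0 + 5) = -3*√5 ≈ -6.7082)
J(L, O) = 2 (J(L, O) = 3 - 1*1 = 3 - 1 = 2)
f(m) = 2 + m - 3*√5 (f(m) = (-3*√5 + m) + 2 = (m - 3*√5) + 2 = 2 + m - 3*√5)
(-86 - 124)*f(-9) = (-86 - 124)*(2 - 9 - 3*√5) = -210*(-7 - 3*√5) = 1470 + 630*√5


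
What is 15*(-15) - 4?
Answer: -229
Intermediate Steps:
15*(-15) - 4 = -225 - 4 = -229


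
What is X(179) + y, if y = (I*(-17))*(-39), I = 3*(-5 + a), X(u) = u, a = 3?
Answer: -3799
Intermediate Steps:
I = -6 (I = 3*(-5 + 3) = 3*(-2) = -6)
y = -3978 (y = -6*(-17)*(-39) = 102*(-39) = -3978)
X(179) + y = 179 - 3978 = -3799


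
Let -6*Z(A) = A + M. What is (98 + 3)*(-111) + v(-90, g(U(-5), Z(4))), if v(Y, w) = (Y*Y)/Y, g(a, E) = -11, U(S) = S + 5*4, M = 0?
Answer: -11301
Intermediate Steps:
U(S) = 20 + S (U(S) = S + 20 = 20 + S)
Z(A) = -A/6 (Z(A) = -(A + 0)/6 = -A/6)
v(Y, w) = Y (v(Y, w) = Y²/Y = Y)
(98 + 3)*(-111) + v(-90, g(U(-5), Z(4))) = (98 + 3)*(-111) - 90 = 101*(-111) - 90 = -11211 - 90 = -11301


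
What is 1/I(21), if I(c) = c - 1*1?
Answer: 1/20 ≈ 0.050000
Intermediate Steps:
I(c) = -1 + c (I(c) = c - 1 = -1 + c)
1/I(21) = 1/(-1 + 21) = 1/20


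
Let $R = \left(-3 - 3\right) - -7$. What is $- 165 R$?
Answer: $-165$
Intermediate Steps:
$R = 1$ ($R = \left(-3 - 3\right) + 7 = -6 + 7 = 1$)
$- 165 R = \left(-165\right) 1 = -165$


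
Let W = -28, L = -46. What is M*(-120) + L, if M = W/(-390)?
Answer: -710/13 ≈ -54.615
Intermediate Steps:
M = 14/195 (M = -28/(-390) = -28*(-1/390) = 14/195 ≈ 0.071795)
M*(-120) + L = (14/195)*(-120) - 46 = -112/13 - 46 = -710/13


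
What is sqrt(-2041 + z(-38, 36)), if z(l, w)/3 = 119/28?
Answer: I*sqrt(8113)/2 ≈ 45.036*I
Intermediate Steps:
z(l, w) = 51/4 (z(l, w) = 3*(119/28) = 3*(119*(1/28)) = 3*(17/4) = 51/4)
sqrt(-2041 + z(-38, 36)) = sqrt(-2041 + 51/4) = sqrt(-8113/4) = I*sqrt(8113)/2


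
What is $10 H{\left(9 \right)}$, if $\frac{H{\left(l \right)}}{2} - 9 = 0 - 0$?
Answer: $180$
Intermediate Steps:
$H{\left(l \right)} = 18$ ($H{\left(l \right)} = 18 + 2 \left(0 - 0\right) = 18 + 2 \left(0 + 0\right) = 18 + 2 \cdot 0 = 18 + 0 = 18$)
$10 H{\left(9 \right)} = 10 \cdot 18 = 180$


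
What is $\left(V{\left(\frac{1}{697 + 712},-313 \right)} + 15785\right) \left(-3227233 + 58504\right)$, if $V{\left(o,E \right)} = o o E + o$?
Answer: $- \frac{99300557360773449}{1985281} \approx -5.0018 \cdot 10^{10}$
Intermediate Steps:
$V{\left(o,E \right)} = o + E o^{2}$ ($V{\left(o,E \right)} = o^{2} E + o = E o^{2} + o = o + E o^{2}$)
$\left(V{\left(\frac{1}{697 + 712},-313 \right)} + 15785\right) \left(-3227233 + 58504\right) = \left(\frac{1 - \frac{313}{697 + 712}}{697 + 712} + 15785\right) \left(-3227233 + 58504\right) = \left(\frac{1 - \frac{313}{1409}}{1409} + 15785\right) \left(-3168729\right) = \left(\frac{1}{1409} \cdot \frac{1096}{1409} + 15785\right) \left(-3168729\right) = \left(\frac{1096}{1985281} + 15785\right) \left(-3168729\right) = \frac{31337661681}{1985281} \left(-3168729\right) = - \frac{99300557360773449}{1985281}$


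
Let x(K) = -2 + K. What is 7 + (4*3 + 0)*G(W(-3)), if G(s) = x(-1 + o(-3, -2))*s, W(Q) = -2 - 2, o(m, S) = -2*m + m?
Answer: 7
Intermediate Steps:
o(m, S) = -m
W(Q) = -4
G(s) = 0 (G(s) = (-2 + (-1 - 1*(-3)))*s = (-2 + (-1 + 3))*s = (-2 + 2)*s = 0*s = 0)
7 + (4*3 + 0)*G(W(-3)) = 7 + (4*3 + 0)*0 = 7 + (12 + 0)*0 = 7 + 12*0 = 7 + 0 = 7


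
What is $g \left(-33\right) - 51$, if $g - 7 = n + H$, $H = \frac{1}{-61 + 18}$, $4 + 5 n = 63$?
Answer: $- \frac{144186}{215} \approx -670.63$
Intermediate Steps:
$n = \frac{59}{5}$ ($n = - \frac{4}{5} + \frac{1}{5} \cdot 63 = - \frac{4}{5} + \frac{63}{5} = \frac{59}{5} \approx 11.8$)
$H = - \frac{1}{43}$ ($H = \frac{1}{-43} = - \frac{1}{43} \approx -0.023256$)
$g = \frac{4037}{215}$ ($g = 7 + \left(\frac{59}{5} - \frac{1}{43}\right) = 7 + \frac{2532}{215} = \frac{4037}{215} \approx 18.777$)
$g \left(-33\right) - 51 = \frac{4037}{215} \left(-33\right) - 51 = - \frac{133221}{215} - 51 = - \frac{144186}{215}$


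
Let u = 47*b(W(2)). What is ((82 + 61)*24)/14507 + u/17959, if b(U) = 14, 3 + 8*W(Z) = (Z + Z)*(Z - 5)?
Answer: 71180894/260531213 ≈ 0.27321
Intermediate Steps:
W(Z) = -3/8 + Z*(-5 + Z)/4 (W(Z) = -3/8 + ((Z + Z)*(Z - 5))/8 = -3/8 + ((2*Z)*(-5 + Z))/8 = -3/8 + (2*Z*(-5 + Z))/8 = -3/8 + Z*(-5 + Z)/4)
u = 658 (u = 47*14 = 658)
((82 + 61)*24)/14507 + u/17959 = ((82 + 61)*24)/14507 + 658/17959 = (143*24)*(1/14507) + 658*(1/17959) = 3432*(1/14507) + 658/17959 = 3432/14507 + 658/17959 = 71180894/260531213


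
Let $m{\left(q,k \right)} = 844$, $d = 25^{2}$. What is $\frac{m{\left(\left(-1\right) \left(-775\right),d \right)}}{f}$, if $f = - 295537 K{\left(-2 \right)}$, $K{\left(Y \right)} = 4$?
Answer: $- \frac{211}{295537} \approx -0.00071395$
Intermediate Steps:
$d = 625$
$f = -1182148$ ($f = \left(-295537\right) 4 = -1182148$)
$\frac{m{\left(\left(-1\right) \left(-775\right),d \right)}}{f} = \frac{844}{-1182148} = 844 \left(- \frac{1}{1182148}\right) = - \frac{211}{295537}$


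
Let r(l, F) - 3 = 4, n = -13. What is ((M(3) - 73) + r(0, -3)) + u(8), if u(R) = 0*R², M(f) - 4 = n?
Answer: -75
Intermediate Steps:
r(l, F) = 7 (r(l, F) = 3 + 4 = 7)
M(f) = -9 (M(f) = 4 - 13 = -9)
u(R) = 0
((M(3) - 73) + r(0, -3)) + u(8) = ((-9 - 73) + 7) + 0 = (-82 + 7) + 0 = -75 + 0 = -75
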